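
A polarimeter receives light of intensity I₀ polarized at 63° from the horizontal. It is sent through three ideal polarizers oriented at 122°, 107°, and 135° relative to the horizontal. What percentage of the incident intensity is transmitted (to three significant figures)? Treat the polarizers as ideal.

≈ 19.3%

I₁ = I₀ cos²(122° − 63°) = I₀ cos²(59°) = 0.2653 I₀.
I₂ = I₁ cos²(107° − 122°) = 0.2653 I₀ · cos²(15°) = 0.2475 I₀.
I₃ = I₂ cos²(135° − 107°) = 0.2475 I₀ · cos²(28°) = 0.1929 I₀.
That is 19.29% of the incident intensity.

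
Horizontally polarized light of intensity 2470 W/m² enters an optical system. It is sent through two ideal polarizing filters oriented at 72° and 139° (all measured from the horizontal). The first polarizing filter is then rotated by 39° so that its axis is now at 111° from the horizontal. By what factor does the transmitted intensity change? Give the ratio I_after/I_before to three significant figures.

Before rotation:
By Malus's law, I₁ = I₀ cos²(72° − 0°) = I₀ cos²(72°) = 0.09549 I₀.
I₂ = I₁ cos²(139° − 72°) = 0.09549 I₀ · cos²(67°) = 0.01458 I₀.
After rotation:
I₁ = I₀ cos²(111° − 0°) = I₀ cos²(69°) = 0.1284 I₀.
I₂ = I₁ cos²(139° − 111°) = 0.1284 I₀ · cos²(28°) = 0.1001 I₀.
Ratio = 0.1001 / 0.01458 = 6.868.

I_new/I_old ≈ 6.87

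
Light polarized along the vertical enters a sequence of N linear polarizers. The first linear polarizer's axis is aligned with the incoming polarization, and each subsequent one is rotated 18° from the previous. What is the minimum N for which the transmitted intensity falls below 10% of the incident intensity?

N = 24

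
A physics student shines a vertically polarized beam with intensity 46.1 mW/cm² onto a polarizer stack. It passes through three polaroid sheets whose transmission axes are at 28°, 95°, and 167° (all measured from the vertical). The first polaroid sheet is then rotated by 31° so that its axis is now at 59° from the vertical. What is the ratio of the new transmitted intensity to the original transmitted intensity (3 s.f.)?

I_new/I_old ≈ 1.46

Before rotation:
I₁ = I₀ cos²(28° − 0°) = I₀ cos²(28°) = 0.7796 I₀.
I₂ = I₁ cos²(95° − 28°) = 0.7796 I₀ · cos²(67°) = 0.119 I₀.
I₃ = I₂ cos²(167° − 95°) = 0.119 I₀ · cos²(72°) = 0.01137 I₀.
After rotation:
I₁ = I₀ cos²(59° − 0°) = I₀ cos²(59°) = 0.2653 I₀.
I₂ = I₁ cos²(95° − 59°) = 0.2653 I₀ · cos²(36°) = 0.1736 I₀.
I₃ = I₂ cos²(167° − 95°) = 0.1736 I₀ · cos²(72°) = 0.01658 I₀.
Ratio = 0.01658 / 0.01137 = 1.459.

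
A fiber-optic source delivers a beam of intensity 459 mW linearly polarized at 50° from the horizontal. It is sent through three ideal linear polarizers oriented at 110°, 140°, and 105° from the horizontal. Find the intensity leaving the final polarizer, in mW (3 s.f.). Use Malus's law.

By Malus's law, I₁ = 459 mW · cos²(60°) = 114.8 mW.
I₂ = I₁ · cos²(30°) = 114.8 · 0.75 = 86.06 mW.
I₃ = I₂ · cos²(35°) = 86.06 · 0.671 = 57.75 mW.

I ≈ 57.7 mW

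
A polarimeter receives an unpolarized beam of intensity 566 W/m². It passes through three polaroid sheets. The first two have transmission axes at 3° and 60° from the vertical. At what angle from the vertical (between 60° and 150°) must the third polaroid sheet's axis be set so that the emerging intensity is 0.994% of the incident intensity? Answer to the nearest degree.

θ ≈ 135°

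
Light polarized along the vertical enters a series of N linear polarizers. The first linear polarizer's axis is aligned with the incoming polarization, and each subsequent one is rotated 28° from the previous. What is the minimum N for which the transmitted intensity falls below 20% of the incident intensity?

N = 8

First polarizer is aligned with the polarization: full transmission.
Each further stage multiplies by cos²(28°) = 0.7796.
After N polarizers: T = 0.7796^(N−1). Require T < 0.20 ⇒ N−1 > ln(0.20)/ln(0.7796) = 6.46, so N−1 ≥ 7 and N = 8.
Check: N=8 gives T = 0.175 < 0.20; N=7 gives T = 0.2245.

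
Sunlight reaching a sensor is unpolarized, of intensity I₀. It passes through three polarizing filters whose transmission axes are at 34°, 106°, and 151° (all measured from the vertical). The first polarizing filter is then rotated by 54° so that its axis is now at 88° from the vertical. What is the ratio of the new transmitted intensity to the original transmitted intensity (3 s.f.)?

I_new/I_old ≈ 9.47

Before rotation:
Unpolarized light through the first polarizer → I₁ = ½ I₀, now polarized at 34°.
I₂ = I₁ cos²(106° − 34°) = 0.5 I₀ · cos²(72°) = 0.04775 I₀.
I₃ = I₂ cos²(151° − 106°) = 0.04775 I₀ · cos²(45°) = 0.02387 I₀.
After rotation:
Unpolarized light through the first polarizer → I₁ = ½ I₀, now polarized at 88°.
I₂ = I₁ cos²(106° − 88°) = 0.5 I₀ · cos²(18°) = 0.4523 I₀.
I₃ = I₂ cos²(151° − 106°) = 0.4523 I₀ · cos²(45°) = 0.2261 I₀.
Ratio = 0.2261 / 0.02387 = 9.472.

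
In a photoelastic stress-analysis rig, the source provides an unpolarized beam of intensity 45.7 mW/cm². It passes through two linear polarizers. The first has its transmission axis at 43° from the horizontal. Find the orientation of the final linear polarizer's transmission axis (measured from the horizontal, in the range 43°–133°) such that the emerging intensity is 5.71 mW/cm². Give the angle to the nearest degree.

θ ≈ 103°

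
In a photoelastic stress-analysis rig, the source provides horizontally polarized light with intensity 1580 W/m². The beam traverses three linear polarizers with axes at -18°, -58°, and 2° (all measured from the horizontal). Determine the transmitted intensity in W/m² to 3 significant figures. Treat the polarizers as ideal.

I₁ = 1580 W/m² · cos²(18°) = 1429 W/m².
I₂ = I₁ · cos²(40°) = 1429 · 0.5868 = 838.6 W/m².
I₃ = I₂ · cos²(60°) = 838.6 · 0.25 = 209.7 W/m².

I ≈ 210 W/m²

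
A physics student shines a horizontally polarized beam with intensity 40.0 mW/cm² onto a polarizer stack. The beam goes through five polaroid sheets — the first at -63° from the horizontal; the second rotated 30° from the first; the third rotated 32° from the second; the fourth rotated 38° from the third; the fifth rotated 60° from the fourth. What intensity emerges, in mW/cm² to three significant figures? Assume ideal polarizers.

I ≈ 0.690 mW/cm²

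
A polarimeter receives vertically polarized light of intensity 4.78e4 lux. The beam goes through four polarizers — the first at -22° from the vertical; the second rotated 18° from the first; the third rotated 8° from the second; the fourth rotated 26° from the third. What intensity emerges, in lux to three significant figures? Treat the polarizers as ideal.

I ≈ 2.94e4 lux

By Malus's law, I₁ = 4.78e4 lux · cos²(22°) = 4.109e+04 lux.
I₂ = I₁ · cos²(18°) = 4.109e+04 · 0.9045 = 3.717e+04 lux.
I₃ = I₂ · cos²(8°) = 3.717e+04 · 0.9806 = 3.645e+04 lux.
I₄ = I₃ · cos²(26°) = 3.645e+04 · 0.8078 = 2.944e+04 lux.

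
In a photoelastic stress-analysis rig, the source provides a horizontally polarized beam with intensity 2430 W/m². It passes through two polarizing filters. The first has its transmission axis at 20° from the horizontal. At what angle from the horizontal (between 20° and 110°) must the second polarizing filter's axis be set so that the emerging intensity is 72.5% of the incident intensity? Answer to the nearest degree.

θ ≈ 45°

By Malus's law, I₁ = I₀ cos²(20° − 0°) = I₀ cos²(20°) = 0.883 I₀.
Need I₂/I₀ = 0.725, so cos²(θ − 20°) = 0.725 / 0.883 = 0.821.
θ − 20° = arccos(√0.821) = 25.0°, giving θ ≈ 20 + 25.0 = 45.0°.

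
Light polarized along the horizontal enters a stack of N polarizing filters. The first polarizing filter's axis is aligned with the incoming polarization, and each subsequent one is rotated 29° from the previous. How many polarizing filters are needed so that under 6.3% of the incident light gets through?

First polarizer is aligned with the polarization: full transmission.
Each further stage multiplies by cos²(29°) = 0.765.
After N polarizers: T = 0.765^(N−1). Require T < 0.063 ⇒ N−1 > ln(0.063)/ln(0.765) = 10.32, so N−1 ≥ 11 and N = 12.
Check: N=12 gives T = 0.05248 < 0.063; N=11 gives T = 0.06861.

N = 12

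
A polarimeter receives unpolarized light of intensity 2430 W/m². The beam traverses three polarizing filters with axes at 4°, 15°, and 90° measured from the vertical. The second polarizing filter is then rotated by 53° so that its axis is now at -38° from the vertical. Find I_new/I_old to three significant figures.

I_new/I_old ≈ 3.24

Before rotation:
Unpolarized light through the first polarizer → I₁ = ½ I₀, now polarized at 4°.
I₂ = I₁ cos²(15° − 4°) = 0.5 I₀ · cos²(11°) = 0.4818 I₀.
I₃ = I₂ cos²(90° − 15°) = 0.4818 I₀ · cos²(75°) = 0.03227 I₀.
After rotation:
Unpolarized light through the first polarizer → I₁ = ½ I₀, now polarized at 4°.
I₂ = I₁ cos²(-38° − 4°) = 0.5 I₀ · cos²(42°) = 0.2761 I₀.
Angle between axes 2 and 3: 52°. I₃ = 0.2761 I₀ · cos²(52°) = 0.1047 I₀.
Ratio = 0.1047 / 0.03227 = 3.243.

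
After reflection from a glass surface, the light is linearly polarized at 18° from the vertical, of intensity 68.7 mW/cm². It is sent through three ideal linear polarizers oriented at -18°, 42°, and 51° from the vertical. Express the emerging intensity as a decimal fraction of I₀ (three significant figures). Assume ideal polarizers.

I/I₀ ≈ 0.160

By Malus's law, I₁ = 68.7 mW/cm² · cos²(36°) = 44.96 mW/cm².
I₂ = I₁ · cos²(60°) = 44.96 · 0.25 = 11.24 mW/cm².
I₃ = I₂ · cos²(9°) = 11.24 · 0.9755 = 10.97 mW/cm².
Transmitted fraction = 0.1596.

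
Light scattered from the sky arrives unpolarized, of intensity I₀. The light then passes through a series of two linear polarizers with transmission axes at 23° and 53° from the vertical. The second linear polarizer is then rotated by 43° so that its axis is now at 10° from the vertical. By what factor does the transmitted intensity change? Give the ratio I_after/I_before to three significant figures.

Before rotation:
Unpolarized light through the first polarizer → I₁ = ½ I₀, now polarized at 23°.
I₂ = I₁ cos²(53° − 23°) = 0.5 I₀ · cos²(30°) = 0.375 I₀.
After rotation:
Unpolarized light through the first polarizer → I₁ = ½ I₀, now polarized at 23°.
I₂ = I₁ cos²(10° − 23°) = 0.5 I₀ · cos²(13°) = 0.4747 I₀.
Ratio = 0.4747 / 0.375 = 1.266.

I_new/I_old ≈ 1.27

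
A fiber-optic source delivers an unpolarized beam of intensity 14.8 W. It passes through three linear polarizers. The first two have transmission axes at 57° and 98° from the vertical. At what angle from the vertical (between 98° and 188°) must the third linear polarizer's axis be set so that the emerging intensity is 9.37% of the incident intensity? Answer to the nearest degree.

Unpolarized light through the first polarizer → I₁ = ½ I₀, now polarized at 57°.
I₂ = I₁ cos²(98° − 57°) = 0.5 I₀ · cos²(41°) = 0.2848 I₀.
Need I₃/I₀ = 0.0937, so cos²(θ − 98°) = 0.0937 / 0.2848 = 0.329.
θ − 98° = arccos(√0.329) = 55.0°, giving θ ≈ 98 + 55.0 = 153.0°.

θ ≈ 153°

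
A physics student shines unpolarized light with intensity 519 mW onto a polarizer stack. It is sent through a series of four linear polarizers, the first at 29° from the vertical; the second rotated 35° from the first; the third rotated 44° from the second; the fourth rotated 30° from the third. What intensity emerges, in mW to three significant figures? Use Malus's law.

Unpolarized light through the first polarizer → I₁ = 519 mW/2 = 259.5 mW, polarized at 29°.
I₂ = I₁ · cos²(35°) = 259.5 · 0.671 = 174.1 mW.
I₃ = I₂ · cos²(44°) = 174.1 · 0.5174 = 90.1 mW.
I₄ = I₃ · cos²(30°) = 90.1 · 0.75 = 67.58 mW.

I ≈ 67.6 mW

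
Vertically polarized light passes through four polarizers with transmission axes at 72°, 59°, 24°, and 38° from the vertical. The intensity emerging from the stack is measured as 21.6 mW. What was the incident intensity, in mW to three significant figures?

By Malus's law, I₁ = I₀ cos²(72° − 0°) = I₀ cos²(72°) = 0.09549 I₀.
I₂ = I₁ cos²(59° − 72°) = 0.09549 I₀ · cos²(13°) = 0.09066 I₀.
I₃ = I₂ cos²(24° − 59°) = 0.09066 I₀ · cos²(35°) = 0.06083 I₀.
I₄ = I₃ cos²(38° − 24°) = 0.06083 I₀ · cos²(14°) = 0.05727 I₀.
So 21.6 mW = 0.05727 I₀, giving I₀ = 21.6/0.05727 = 377.1 mW.

I₀ ≈ 377 mW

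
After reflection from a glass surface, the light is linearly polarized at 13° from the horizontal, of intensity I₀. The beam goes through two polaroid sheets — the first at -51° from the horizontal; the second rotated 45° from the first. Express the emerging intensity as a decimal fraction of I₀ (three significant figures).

I₁ = I₀ cos²(-51° − 13°) = I₀ cos²(64°) = 0.1922 I₀.
I₂ = I₁ cos²(45°) = 0.1922 · 0.5 I₀ = 0.09608 I₀.
Transmitted fraction = 0.09608.

≈ 0.0961 I₀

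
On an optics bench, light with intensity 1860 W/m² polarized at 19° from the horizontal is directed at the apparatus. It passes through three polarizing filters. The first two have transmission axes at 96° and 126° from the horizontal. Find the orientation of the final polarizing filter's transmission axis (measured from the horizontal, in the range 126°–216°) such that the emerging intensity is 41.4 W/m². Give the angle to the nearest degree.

θ ≈ 166°

I₁ = I₀ cos²(96° − 19°) = I₀ cos²(77°) = 0.0506 I₀.
I₂ = I₁ cos²(126° − 96°) = 0.0506 I₀ · cos²(30°) = 0.03795 I₀.
Target fraction: 41.4 / 1860 W/m² = 0.02226 of I₀.
Need I₃/I₀ = 0.02226, so cos²(θ − 126°) = 0.02226 / 0.03795 = 0.5865.
θ − 126° = arccos(√0.5865) = 40.0°, giving θ ≈ 126 + 40.0 = 166.0°.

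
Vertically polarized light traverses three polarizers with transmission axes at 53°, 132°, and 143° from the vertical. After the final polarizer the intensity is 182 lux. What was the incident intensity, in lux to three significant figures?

I₀ ≈ 1.43e4 lux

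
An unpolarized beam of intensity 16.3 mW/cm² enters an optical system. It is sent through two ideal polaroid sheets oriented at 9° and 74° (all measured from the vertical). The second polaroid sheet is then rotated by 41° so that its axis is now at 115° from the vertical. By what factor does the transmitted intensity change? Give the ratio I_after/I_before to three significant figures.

I_new/I_old ≈ 0.425

Before rotation:
Unpolarized light through the first polarizer → I₁ = ½ I₀, now polarized at 9°.
I₂ = I₁ cos²(74° − 9°) = 0.5 I₀ · cos²(65°) = 0.0893 I₀.
After rotation:
Unpolarized light through the first polarizer → I₁ = ½ I₀, now polarized at 9°.
Angle between axes 1 and 2: 74°. I₂ = 0.5 I₀ · cos²(74°) = 0.03799 I₀.
Ratio = 0.03799 / 0.0893 = 0.4254.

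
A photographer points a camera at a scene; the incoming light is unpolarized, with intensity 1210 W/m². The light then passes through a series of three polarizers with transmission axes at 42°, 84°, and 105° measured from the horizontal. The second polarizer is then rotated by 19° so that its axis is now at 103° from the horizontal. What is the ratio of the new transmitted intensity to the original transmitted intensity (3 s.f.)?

I_new/I_old ≈ 0.488

Before rotation:
Unpolarized light through the first polarizer → I₁ = ½ I₀, now polarized at 42°.
I₂ = I₁ cos²(84° − 42°) = 0.5 I₀ · cos²(42°) = 0.2761 I₀.
I₃ = I₂ cos²(105° − 84°) = 0.2761 I₀ · cos²(21°) = 0.2407 I₀.
After rotation:
Unpolarized light through the first polarizer → I₁ = ½ I₀, now polarized at 42°.
I₂ = I₁ cos²(103° − 42°) = 0.5 I₀ · cos²(61°) = 0.1175 I₀.
I₃ = I₂ cos²(105° − 103°) = 0.1175 I₀ · cos²(2°) = 0.1174 I₀.
Ratio = 0.1174 / 0.2407 = 0.4877.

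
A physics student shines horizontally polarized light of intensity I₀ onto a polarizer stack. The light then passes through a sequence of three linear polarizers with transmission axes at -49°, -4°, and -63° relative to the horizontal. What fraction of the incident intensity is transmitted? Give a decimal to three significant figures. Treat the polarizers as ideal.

I₁ = I₀ cos²(-49° − 0°) = I₀ cos²(49°) = 0.4304 I₀.
I₂ = I₁ cos²(-4° + 49°) = 0.4304 I₀ · cos²(45°) = 0.2152 I₀.
I₃ = I₂ cos²(-63° + 4°) = 0.2152 I₀ · cos²(59°) = 0.05709 I₀.
Transmitted fraction = 0.05709.

≈ 0.0571 I₀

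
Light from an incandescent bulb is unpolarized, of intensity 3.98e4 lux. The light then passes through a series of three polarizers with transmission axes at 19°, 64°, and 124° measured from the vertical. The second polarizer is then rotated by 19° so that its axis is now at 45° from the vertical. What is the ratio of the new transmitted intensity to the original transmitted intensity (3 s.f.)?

Before rotation:
Unpolarized light through the first polarizer → I₁ = ½ I₀, now polarized at 19°.
I₂ = I₁ cos²(64° − 19°) = 0.5 I₀ · cos²(45°) = 0.25 I₀.
I₃ = I₂ cos²(124° − 64°) = 0.25 I₀ · cos²(60°) = 0.0625 I₀.
After rotation:
Unpolarized light through the first polarizer → I₁ = ½ I₀, now polarized at 19°.
I₂ = I₁ cos²(45° − 19°) = 0.5 I₀ · cos²(26°) = 0.4039 I₀.
I₃ = I₂ cos²(124° − 45°) = 0.4039 I₀ · cos²(79°) = 0.01471 I₀.
Ratio = 0.01471 / 0.0625 = 0.2353.

I_new/I_old ≈ 0.235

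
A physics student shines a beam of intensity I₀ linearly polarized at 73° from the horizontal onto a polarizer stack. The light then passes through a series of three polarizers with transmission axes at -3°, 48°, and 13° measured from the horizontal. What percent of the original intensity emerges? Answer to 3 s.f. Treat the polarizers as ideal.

I₁ = I₀ cos²(-3° − 73°) = I₀ cos²(76°) = 0.05853 I₀.
I₂ = I₁ cos²(48° + 3°) = 0.05853 I₀ · cos²(51°) = 0.02318 I₀.
I₃ = I₂ cos²(13° − 48°) = 0.02318 I₀ · cos²(35°) = 0.01555 I₀.
That is 1.555% of the incident intensity.

≈ 1.56%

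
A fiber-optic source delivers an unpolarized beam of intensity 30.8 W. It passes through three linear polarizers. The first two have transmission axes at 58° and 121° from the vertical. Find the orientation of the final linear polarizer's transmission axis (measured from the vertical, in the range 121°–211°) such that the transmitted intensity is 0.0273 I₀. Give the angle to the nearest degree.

θ ≈ 180°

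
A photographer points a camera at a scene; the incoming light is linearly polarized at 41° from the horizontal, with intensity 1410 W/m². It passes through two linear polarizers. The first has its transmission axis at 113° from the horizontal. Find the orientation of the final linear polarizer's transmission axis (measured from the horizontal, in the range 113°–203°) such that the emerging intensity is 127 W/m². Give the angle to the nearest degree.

θ ≈ 127°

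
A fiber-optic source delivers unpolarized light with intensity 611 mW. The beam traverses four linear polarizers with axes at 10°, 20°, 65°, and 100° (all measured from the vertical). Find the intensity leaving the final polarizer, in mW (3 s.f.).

Unpolarized light through the first polarizer → I₁ = 611 mW/2 = 305.5 mW, polarized at 10°.
I₂ = I₁ · cos²(10°) = 305.5 · 0.9698 = 296.3 mW.
I₃ = I₂ · cos²(45°) = 296.3 · 0.5 = 148.1 mW.
I₄ = I₃ · cos²(35°) = 148.1 · 0.671 = 99.41 mW.

I ≈ 99.4 mW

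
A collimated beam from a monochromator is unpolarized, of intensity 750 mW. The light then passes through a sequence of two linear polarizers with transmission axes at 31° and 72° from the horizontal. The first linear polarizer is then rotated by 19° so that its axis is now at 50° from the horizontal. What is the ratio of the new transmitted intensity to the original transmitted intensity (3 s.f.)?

Before rotation:
Unpolarized light through the first polarizer → I₁ = ½ I₀, now polarized at 31°.
I₂ = I₁ cos²(72° − 31°) = 0.5 I₀ · cos²(41°) = 0.2848 I₀.
After rotation:
Unpolarized light through the first polarizer → I₁ = ½ I₀, now polarized at 50°.
I₂ = I₁ cos²(72° − 50°) = 0.5 I₀ · cos²(22°) = 0.4298 I₀.
Ratio = 0.4298 / 0.2848 = 1.509.

I_new/I_old ≈ 1.51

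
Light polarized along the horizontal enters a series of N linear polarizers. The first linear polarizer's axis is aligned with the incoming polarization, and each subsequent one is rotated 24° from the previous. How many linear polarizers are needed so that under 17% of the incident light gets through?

First polarizer is aligned with the polarization: full transmission.
Each further stage multiplies by cos²(24°) = 0.8346.
After N polarizers: T = 0.8346^(N−1). Require T < 0.17 ⇒ N−1 > ln(0.17)/ln(0.8346) = 9.80, so N−1 ≥ 10 and N = 11.
Check: N=11 gives T = 0.1639 < 0.17; N=10 gives T = 0.1964.

N = 11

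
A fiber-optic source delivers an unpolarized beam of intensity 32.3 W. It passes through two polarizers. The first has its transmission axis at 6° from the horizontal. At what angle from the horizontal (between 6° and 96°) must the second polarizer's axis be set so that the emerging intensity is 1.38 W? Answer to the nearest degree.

Unpolarized light through the first polarizer → I₁ = ½ I₀, now polarized at 6°.
Target fraction: 1.38 / 32.3 W = 0.04272 of I₀.
Need I₂/I₀ = 0.04272, so cos²(θ − 6°) = 0.04272 / 0.5 = 0.08545.
θ − 6° = arccos(√0.08545) = 73.0°, giving θ ≈ 6 + 73.0 = 79.0°.

θ ≈ 79°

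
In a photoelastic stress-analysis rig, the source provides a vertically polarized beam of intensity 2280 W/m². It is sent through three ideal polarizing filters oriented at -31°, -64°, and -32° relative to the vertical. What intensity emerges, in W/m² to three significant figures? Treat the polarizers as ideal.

I ≈ 847 W/m²

By Malus's law, I₁ = 2280 W/m² · cos²(31°) = 1675 W/m².
I₂ = I₁ · cos²(33°) = 1675 · 0.7034 = 1178 W/m².
I₃ = I₂ · cos²(32°) = 1178 · 0.7192 = 847.4 W/m².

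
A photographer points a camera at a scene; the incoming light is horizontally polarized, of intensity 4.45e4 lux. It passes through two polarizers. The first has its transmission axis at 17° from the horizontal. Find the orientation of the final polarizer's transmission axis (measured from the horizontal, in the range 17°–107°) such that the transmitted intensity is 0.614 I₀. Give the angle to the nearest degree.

θ ≈ 52°

I₁ = I₀ cos²(17° − 0°) = I₀ cos²(17°) = 0.9145 I₀.
Need I₂/I₀ = 0.614, so cos²(θ − 17°) = 0.614 / 0.9145 = 0.6714.
θ − 17° = arccos(√0.6714) = 35.0°, giving θ ≈ 17 + 35.0 = 52.0°.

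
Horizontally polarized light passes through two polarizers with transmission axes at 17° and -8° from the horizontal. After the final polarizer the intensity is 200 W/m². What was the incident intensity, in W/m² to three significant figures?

By Malus's law, I₁ = I₀ cos²(17° − 0°) = I₀ cos²(17°) = 0.9145 I₀.
I₂ = I₁ cos²(-8° − 17°) = 0.9145 I₀ · cos²(25°) = 0.7512 I₀.
So 200 W/m² = 0.7512 I₀, giving I₀ = 200/0.7512 = 266.2 W/m².

I₀ ≈ 266 W/m²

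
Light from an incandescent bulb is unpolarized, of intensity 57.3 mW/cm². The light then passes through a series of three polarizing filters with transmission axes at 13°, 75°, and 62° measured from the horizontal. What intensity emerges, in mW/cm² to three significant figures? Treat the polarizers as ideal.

Unpolarized light through the first polarizer → I₁ = 57.3 mW/cm²/2 = 28.65 mW/cm², polarized at 13°.
I₂ = I₁ · cos²(62°) = 28.65 · 0.2204 = 6.315 mW/cm².
I₃ = I₂ · cos²(13°) = 6.315 · 0.9494 = 5.995 mW/cm².

I ≈ 6.00 mW/cm²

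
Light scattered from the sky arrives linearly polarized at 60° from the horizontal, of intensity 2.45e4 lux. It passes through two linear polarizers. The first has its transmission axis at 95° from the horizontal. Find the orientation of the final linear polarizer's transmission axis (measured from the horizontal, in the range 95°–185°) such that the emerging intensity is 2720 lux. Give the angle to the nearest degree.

θ ≈ 161°

I₁ = I₀ cos²(95° − 60°) = I₀ cos²(35°) = 0.671 I₀.
Target fraction: 2720 / 2.45e4 lux = 0.111 of I₀.
Need I₂/I₀ = 0.111, so cos²(θ − 95°) = 0.111 / 0.671 = 0.1655.
θ − 95° = arccos(√0.1655) = 66.0°, giving θ ≈ 95 + 66.0 = 161.0°.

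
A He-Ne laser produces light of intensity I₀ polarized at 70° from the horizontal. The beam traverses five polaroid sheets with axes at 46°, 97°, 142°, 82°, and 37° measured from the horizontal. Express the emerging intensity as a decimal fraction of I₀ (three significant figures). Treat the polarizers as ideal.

≈ 0.0207 I₀

By Malus's law, I₁ = I₀ cos²(46° − 70°) = I₀ cos²(24°) = 0.8346 I₀.
I₂ = I₁ cos²(97° − 46°) = 0.8346 I₀ · cos²(51°) = 0.3305 I₀.
I₃ = I₂ cos²(142° − 97°) = 0.3305 I₀ · cos²(45°) = 0.1653 I₀.
I₄ = I₃ cos²(82° − 142°) = 0.1653 I₀ · cos²(60°) = 0.04132 I₀.
I₅ = I₄ cos²(37° − 82°) = 0.04132 I₀ · cos²(45°) = 0.02066 I₀.
Transmitted fraction = 0.02066.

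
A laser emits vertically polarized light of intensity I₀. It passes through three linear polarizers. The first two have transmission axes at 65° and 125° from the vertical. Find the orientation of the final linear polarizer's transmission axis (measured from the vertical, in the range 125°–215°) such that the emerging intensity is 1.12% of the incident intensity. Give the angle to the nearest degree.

I₁ = I₀ cos²(65° − 0°) = I₀ cos²(65°) = 0.1786 I₀.
I₂ = I₁ cos²(125° − 65°) = 0.1786 I₀ · cos²(60°) = 0.04465 I₀.
Need I₃/I₀ = 0.0112, so cos²(θ − 125°) = 0.0112 / 0.04465 = 0.2508.
θ − 125° = arccos(√0.2508) = 59.9°, giving θ ≈ 125 + 59.9 = 184.9°.

θ ≈ 185°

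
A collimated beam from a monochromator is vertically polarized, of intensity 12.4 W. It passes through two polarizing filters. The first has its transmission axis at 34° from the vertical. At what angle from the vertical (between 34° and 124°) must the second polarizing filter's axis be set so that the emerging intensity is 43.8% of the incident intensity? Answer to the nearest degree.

I₁ = I₀ cos²(34° − 0°) = I₀ cos²(34°) = 0.6873 I₀.
Need I₂/I₀ = 0.438, so cos²(θ − 34°) = 0.438 / 0.6873 = 0.6373.
θ − 34° = arccos(√0.6373) = 37.0°, giving θ ≈ 34 + 37.0 = 71.0°.

θ ≈ 71°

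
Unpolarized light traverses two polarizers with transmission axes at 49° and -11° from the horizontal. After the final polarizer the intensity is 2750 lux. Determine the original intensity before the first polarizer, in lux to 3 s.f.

I₀ ≈ 2.20e4 lux

Unpolarized light through the first polarizer → I₁ = ½ I₀, now polarized at 49°.
I₂ = I₁ cos²(-11° − 49°) = 0.5 I₀ · cos²(60°) = 0.125 I₀.
So 2750 lux = 0.125 I₀, giving I₀ = 2750/0.125 = 2.2e+04 lux.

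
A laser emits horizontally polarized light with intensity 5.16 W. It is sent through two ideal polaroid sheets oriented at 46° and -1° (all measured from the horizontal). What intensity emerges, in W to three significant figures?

I ≈ 1.16 W

I₁ = 5.16 W · cos²(46°) = 2.49 W.
I₂ = I₁ · cos²(47°) = 2.49 · 0.4651 = 1.158 W.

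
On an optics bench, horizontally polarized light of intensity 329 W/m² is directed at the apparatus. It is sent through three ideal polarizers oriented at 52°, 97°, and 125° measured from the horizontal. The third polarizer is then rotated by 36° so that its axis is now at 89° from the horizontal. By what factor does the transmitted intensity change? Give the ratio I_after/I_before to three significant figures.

Before rotation:
I₁ = I₀ cos²(52° − 0°) = I₀ cos²(52°) = 0.379 I₀.
I₂ = I₁ cos²(97° − 52°) = 0.379 I₀ · cos²(45°) = 0.1895 I₀.
I₃ = I₂ cos²(125° − 97°) = 0.1895 I₀ · cos²(28°) = 0.1477 I₀.
After rotation:
I₁ = I₀ cos²(52° − 0°) = I₀ cos²(52°) = 0.379 I₀.
I₂ = I₁ cos²(97° − 52°) = 0.379 I₀ · cos²(45°) = 0.1895 I₀.
I₃ = I₂ cos²(89° − 97°) = 0.1895 I₀ · cos²(8°) = 0.1858 I₀.
Ratio = 0.1858 / 0.1477 = 1.258.

I_new/I_old ≈ 1.26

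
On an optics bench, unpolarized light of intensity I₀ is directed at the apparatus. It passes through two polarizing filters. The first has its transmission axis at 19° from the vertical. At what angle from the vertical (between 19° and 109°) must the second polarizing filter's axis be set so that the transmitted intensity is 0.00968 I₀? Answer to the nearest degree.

θ ≈ 101°

Unpolarized light through the first polarizer → I₁ = ½ I₀, now polarized at 19°.
Need I₂/I₀ = 0.00968, so cos²(θ − 19°) = 0.00968 / 0.5 = 0.01936.
θ − 19° = arccos(√0.01936) = 82.0°, giving θ ≈ 19 + 82.0 = 101.0°.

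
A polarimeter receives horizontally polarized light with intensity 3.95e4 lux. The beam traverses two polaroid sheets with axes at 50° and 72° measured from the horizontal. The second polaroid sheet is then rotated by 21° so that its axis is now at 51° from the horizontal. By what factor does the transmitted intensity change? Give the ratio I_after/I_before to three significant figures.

I_new/I_old ≈ 1.16

Before rotation:
I₁ = I₀ cos²(50° − 0°) = I₀ cos²(50°) = 0.4132 I₀.
I₂ = I₁ cos²(72° − 50°) = 0.4132 I₀ · cos²(22°) = 0.3552 I₀.
After rotation:
I₁ = I₀ cos²(50° − 0°) = I₀ cos²(50°) = 0.4132 I₀.
I₂ = I₁ cos²(51° − 50°) = 0.4132 I₀ · cos²(1°) = 0.4131 I₀.
Ratio = 0.4131 / 0.3552 = 1.163.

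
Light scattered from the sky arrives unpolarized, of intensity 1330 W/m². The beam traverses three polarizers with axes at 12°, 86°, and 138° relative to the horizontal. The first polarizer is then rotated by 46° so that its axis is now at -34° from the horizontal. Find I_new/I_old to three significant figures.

I_new/I_old ≈ 3.29

Before rotation:
Unpolarized light through the first polarizer → I₁ = ½ I₀, now polarized at 12°.
I₂ = I₁ cos²(86° − 12°) = 0.5 I₀ · cos²(74°) = 0.03799 I₀.
I₃ = I₂ cos²(138° − 86°) = 0.03799 I₀ · cos²(52°) = 0.0144 I₀.
After rotation:
Unpolarized light through the first polarizer → I₁ = ½ I₀, now polarized at -34°.
Angle between axes 1 and 2: 60°. I₂ = 0.5 I₀ · cos²(60°) = 0.125 I₀.
I₃ = I₂ cos²(138° − 86°) = 0.125 I₀ · cos²(52°) = 0.04738 I₀.
Ratio = 0.04738 / 0.0144 = 3.291.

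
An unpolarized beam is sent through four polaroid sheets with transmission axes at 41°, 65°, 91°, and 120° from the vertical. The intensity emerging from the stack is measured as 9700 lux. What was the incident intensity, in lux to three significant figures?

I₀ ≈ 3.76e4 lux

Unpolarized light through the first polarizer → I₁ = ½ I₀, now polarized at 41°.
I₂ = I₁ cos²(65° − 41°) = 0.5 I₀ · cos²(24°) = 0.4173 I₀.
I₃ = I₂ cos²(91° − 65°) = 0.4173 I₀ · cos²(26°) = 0.3371 I₀.
I₄ = I₃ cos²(120° − 91°) = 0.3371 I₀ · cos²(29°) = 0.2579 I₀.
So 9700 lux = 0.2579 I₀, giving I₀ = 9700/0.2579 = 3.762e+04 lux.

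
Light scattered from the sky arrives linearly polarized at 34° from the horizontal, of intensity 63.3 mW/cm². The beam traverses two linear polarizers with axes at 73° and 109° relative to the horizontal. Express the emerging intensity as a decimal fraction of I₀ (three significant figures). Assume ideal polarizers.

I/I₀ ≈ 0.395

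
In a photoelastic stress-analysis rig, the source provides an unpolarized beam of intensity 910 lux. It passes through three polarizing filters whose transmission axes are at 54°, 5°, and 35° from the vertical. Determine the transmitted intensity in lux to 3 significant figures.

I ≈ 147 lux

Unpolarized light through the first polarizer → I₁ = 910 lux/2 = 455 lux, polarized at 54°.
I₂ = I₁ · cos²(49°) = 455 · 0.4304 = 195.8 lux.
I₃ = I₂ · cos²(30°) = 195.8 · 0.75 = 146.9 lux.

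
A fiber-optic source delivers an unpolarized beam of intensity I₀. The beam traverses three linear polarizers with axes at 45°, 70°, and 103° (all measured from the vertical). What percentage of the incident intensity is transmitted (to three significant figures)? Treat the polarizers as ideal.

≈ 28.9%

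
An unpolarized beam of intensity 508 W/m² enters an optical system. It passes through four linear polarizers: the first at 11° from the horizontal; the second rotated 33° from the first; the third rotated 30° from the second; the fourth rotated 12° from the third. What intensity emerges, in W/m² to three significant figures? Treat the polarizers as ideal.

Unpolarized light through the first polarizer → I₁ = 508 W/m²/2 = 254 W/m², polarized at 11°.
I₂ = I₁ · cos²(33°) = 254 · 0.7034 = 178.7 W/m².
I₃ = I₂ · cos²(30°) = 178.7 · 0.75 = 134 W/m².
I₄ = I₃ · cos²(12°) = 134 · 0.9568 = 128.2 W/m².

I ≈ 128 W/m²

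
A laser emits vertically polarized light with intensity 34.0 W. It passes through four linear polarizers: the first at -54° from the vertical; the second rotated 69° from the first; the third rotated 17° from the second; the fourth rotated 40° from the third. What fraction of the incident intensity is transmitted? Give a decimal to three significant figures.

I/I₀ ≈ 0.0238

I₁ = 34.0 W · cos²(54°) = 11.75 W.
I₂ = I₁ · cos²(69°) = 11.75 · 0.1284 = 1.509 W.
I₃ = I₂ · cos²(17°) = 1.509 · 0.9145 = 1.38 W.
I₄ = I₃ · cos²(40°) = 1.38 · 0.5868 = 0.8096 W.
Transmitted fraction = 0.02381.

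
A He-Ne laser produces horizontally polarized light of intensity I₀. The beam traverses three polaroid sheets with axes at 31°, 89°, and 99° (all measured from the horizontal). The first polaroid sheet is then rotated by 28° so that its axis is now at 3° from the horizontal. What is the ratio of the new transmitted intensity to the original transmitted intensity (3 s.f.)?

I_new/I_old ≈ 0.0235

Before rotation:
I₁ = I₀ cos²(31° − 0°) = I₀ cos²(31°) = 0.7347 I₀.
I₂ = I₁ cos²(89° − 31°) = 0.7347 I₀ · cos²(58°) = 0.2063 I₀.
I₃ = I₂ cos²(99° − 89°) = 0.2063 I₀ · cos²(10°) = 0.2001 I₀.
After rotation:
I₁ = I₀ cos²(3° − 0°) = I₀ cos²(3°) = 0.9973 I₀.
I₂ = I₁ cos²(89° − 3°) = 0.9973 I₀ · cos²(86°) = 0.004853 I₀.
I₃ = I₂ cos²(99° − 89°) = 0.004853 I₀ · cos²(10°) = 0.004706 I₀.
Ratio = 0.004706 / 0.2001 = 0.02352.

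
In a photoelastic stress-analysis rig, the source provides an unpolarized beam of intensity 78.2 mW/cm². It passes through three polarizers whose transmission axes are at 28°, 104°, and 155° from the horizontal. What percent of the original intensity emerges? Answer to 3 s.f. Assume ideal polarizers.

≈ 1.16%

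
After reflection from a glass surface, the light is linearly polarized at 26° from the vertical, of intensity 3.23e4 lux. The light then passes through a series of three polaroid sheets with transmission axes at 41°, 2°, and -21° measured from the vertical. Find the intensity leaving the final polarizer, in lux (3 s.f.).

I ≈ 1.54e4 lux

I₁ = 3.23e4 lux · cos²(15°) = 3.014e+04 lux.
I₂ = I₁ · cos²(39°) = 3.014e+04 · 0.604 = 1.82e+04 lux.
I₃ = I₂ · cos²(23°) = 1.82e+04 · 0.8473 = 1.542e+04 lux.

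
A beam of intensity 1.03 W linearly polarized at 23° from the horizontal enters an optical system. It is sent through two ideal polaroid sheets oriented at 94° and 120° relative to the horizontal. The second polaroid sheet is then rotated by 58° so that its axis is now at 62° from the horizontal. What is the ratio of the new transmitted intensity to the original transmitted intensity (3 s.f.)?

I_new/I_old ≈ 0.890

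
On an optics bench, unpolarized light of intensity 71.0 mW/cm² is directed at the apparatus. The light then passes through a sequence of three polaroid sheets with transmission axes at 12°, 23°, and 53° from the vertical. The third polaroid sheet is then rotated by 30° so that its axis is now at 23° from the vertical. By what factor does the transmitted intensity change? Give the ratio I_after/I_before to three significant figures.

Before rotation:
Unpolarized light through the first polarizer → I₁ = ½ I₀, now polarized at 12°.
I₂ = I₁ cos²(23° − 12°) = 0.5 I₀ · cos²(11°) = 0.4818 I₀.
I₃ = I₂ cos²(53° − 23°) = 0.4818 I₀ · cos²(30°) = 0.3613 I₀.
After rotation:
Unpolarized light through the first polarizer → I₁ = ½ I₀, now polarized at 12°.
I₂ = I₁ cos²(23° − 12°) = 0.5 I₀ · cos²(11°) = 0.4818 I₀.
I₃ = I₂ cos²(23° − 23°) = 0.4818 I₀ · cos²(0°) = 0.4818 I₀.
Ratio = 0.4818 / 0.3613 = 1.333.

I_new/I_old ≈ 1.33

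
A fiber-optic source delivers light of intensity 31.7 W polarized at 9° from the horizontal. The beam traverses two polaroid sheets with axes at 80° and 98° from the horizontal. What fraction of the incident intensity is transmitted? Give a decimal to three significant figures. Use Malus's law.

By Malus's law, I₁ = 31.7 W · cos²(71°) = 3.36 W.
I₂ = I₁ · cos²(18°) = 3.36 · 0.9045 = 3.039 W.
Transmitted fraction = 0.09587.

I/I₀ ≈ 0.0959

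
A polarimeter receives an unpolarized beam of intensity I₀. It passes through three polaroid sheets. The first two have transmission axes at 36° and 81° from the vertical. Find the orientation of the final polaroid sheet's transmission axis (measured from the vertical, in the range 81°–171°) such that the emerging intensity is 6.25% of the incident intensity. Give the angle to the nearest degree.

Unpolarized light through the first polarizer → I₁ = ½ I₀, now polarized at 36°.
I₂ = I₁ cos²(81° − 36°) = 0.5 I₀ · cos²(45°) = 0.25 I₀.
Need I₃/I₀ = 0.0625, so cos²(θ − 81°) = 0.0625 / 0.25 = 0.25.
θ − 81° = arccos(√0.25) = 60.0°, giving θ ≈ 81 + 60.0 = 141.0°.

θ ≈ 141°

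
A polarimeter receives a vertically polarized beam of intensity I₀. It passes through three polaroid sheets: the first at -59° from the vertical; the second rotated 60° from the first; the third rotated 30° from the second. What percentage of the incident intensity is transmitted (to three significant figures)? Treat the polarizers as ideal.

I₁ = I₀ cos²(-59° − 0°) = I₀ cos²(59°) = 0.2653 I₀.
I₂ = I₁ cos²(60°) = 0.2653 · 0.25 I₀ = 0.06632 I₀.
I₃ = I₂ cos²(30°) = 0.06632 · 0.75 I₀ = 0.04974 I₀.
That is 4.974% of the incident intensity.

≈ 4.97%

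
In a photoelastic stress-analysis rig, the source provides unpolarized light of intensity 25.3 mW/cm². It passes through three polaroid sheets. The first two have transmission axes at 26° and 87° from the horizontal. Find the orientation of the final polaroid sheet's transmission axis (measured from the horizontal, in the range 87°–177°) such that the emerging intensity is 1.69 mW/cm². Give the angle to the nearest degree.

θ ≈ 128°

Unpolarized light through the first polarizer → I₁ = ½ I₀, now polarized at 26°.
I₂ = I₁ cos²(87° − 26°) = 0.5 I₀ · cos²(61°) = 0.1175 I₀.
Target fraction: 1.69 / 25.3 mW/cm² = 0.0668 of I₀.
Need I₃/I₀ = 0.0668, so cos²(θ − 87°) = 0.0668 / 0.1175 = 0.5684.
θ − 87° = arccos(√0.5684) = 41.1°, giving θ ≈ 87 + 41.1 = 128.1°.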